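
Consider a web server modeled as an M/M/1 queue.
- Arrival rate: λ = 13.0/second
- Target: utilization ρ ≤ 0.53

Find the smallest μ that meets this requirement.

ρ = λ/μ, so μ = λ/ρ
μ ≥ 13.0/0.53 = 24.5283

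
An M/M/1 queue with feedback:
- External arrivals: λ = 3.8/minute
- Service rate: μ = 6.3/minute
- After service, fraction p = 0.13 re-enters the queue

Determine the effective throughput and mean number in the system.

Effective arrival rate: λ_eff = λ/(1-p) = 3.8/(1-0.13) = 3.8/0.87 = 4.367816
ρ = λ_eff/μ = 4.367816/6.3 = 0.693304
L = ρ/(1-ρ) = 0.693304/(1-0.693304) = 2.2606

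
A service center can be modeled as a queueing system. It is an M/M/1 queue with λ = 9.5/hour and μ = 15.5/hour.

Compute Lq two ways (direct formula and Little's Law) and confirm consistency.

Method 1 (direct): Lq = λ²/(μ(μ-λ)) = 90.25/(15.5 × 6.00) = 0.9704

Method 2 (Little's Law):
W = 1/(μ-λ) = 1/6.00 = 0.16667
Wq = W - 1/μ = 0.16667 - 0.064516 = 0.10215
Lq = λWq = 9.5 × 0.10215 = 0.9704 ✔ (matches Method 1)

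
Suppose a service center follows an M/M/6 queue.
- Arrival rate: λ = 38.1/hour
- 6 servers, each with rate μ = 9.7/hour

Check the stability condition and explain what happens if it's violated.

Stability requires ρ = λ/(cμ) < 1
ρ = 38.1/(6 × 9.7) = 38.1/58.20 = 0.6546
Since 0.6546 < 1, the system is STABLE.
The servers are busy 65.46% of the time.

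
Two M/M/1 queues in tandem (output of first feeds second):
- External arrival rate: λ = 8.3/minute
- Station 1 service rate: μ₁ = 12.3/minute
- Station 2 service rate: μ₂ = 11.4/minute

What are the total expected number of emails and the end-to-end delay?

By Jackson's theorem, each station behaves as independent M/M/1.
Station 1: ρ₁ = 8.3/12.3 = 0.6748, L₁ = ρ₁/(1-ρ₁) = λ/(μ₁-λ) = 8.3/4.00 = 2.0750
Station 2: ρ₂ = 8.3/11.4 = 0.7281, L₂ = ρ₂/(1-ρ₂) = λ/(μ₂-λ) = 8.3/3.10 = 2.6774
Total: L = L₁ + L₂ = 2.0750 + 2.6774 = 4.7524
W = L/λ = 4.7524/8.3 = 0.5726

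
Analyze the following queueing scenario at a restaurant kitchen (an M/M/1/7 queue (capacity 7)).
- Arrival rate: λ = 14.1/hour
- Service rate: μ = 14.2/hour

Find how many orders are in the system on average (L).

ρ = λ/μ = 14.1/14.2 = 0.99296
P₀ = (1-ρ)/(1-ρ^(K+1)) = (1-0.99296)/(1-0.99296^8) = 0.007040/0.05495 = 0.1281
P_K = P₀×ρ^K = 0.1281 × 0.99296^7 = 0.1281 × 0.9517 = 0.1219
L = ρ[1 - (K+1)ρ^K + Kρ^(K+1)] / [(1-ρ)(1-ρ^(K+1))]
L = 0.99296 × (1 - 8×0.95174867 + 7×0.94504836) / ((1 - 0.99296) × (1 - 0.94504836)) = 3.4629 orders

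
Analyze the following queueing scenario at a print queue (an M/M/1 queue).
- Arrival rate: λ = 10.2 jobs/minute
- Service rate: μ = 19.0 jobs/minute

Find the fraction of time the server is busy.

Server utilization: ρ = λ/μ
ρ = 10.2/19.0 = 0.5368
The server is busy 53.68% of the time.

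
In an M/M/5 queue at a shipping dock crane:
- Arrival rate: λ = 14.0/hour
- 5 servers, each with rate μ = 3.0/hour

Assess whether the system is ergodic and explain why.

Stability requires ρ = λ/(cμ) < 1
ρ = 14.0/(5 × 3.0) = 14.0/15.00 = 0.9333
Since 0.9333 < 1, the system is STABLE.
The servers are busy 93.33% of the time.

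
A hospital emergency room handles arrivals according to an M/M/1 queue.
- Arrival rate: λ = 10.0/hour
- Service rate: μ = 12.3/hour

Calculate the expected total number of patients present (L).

ρ = λ/μ = 10.0/12.3 = 0.8130
For M/M/1: L = λ/(μ-λ)
L = 10.0/(12.3-10.0) = 10.0/2.30
L = 4.3478 patients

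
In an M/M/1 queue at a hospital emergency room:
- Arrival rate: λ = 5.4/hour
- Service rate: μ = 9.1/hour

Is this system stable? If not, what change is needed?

Stability requires ρ = λ/(cμ) < 1
ρ = 5.4/(1 × 9.1) = 5.4/9.10 = 0.5934
Since 0.5934 < 1, the system is STABLE.
The server is busy 59.34% of the time.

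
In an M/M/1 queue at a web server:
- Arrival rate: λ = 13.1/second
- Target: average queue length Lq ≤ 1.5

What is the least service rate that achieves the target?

For M/M/1: Lq = λ²/(μ(μ-λ))
Need Lq ≤ 1.5, i.e. μ(μ-λ) ≥ λ²/1.5
μ² - 13.1μ - 171.61/1.5 ≥ 0  →  μ² - 13.1μ - 114.40667 ≥ 0
Quadratic formula (positive root): μ = [λ + √(λ² + 4×114.40667)]/2
Discriminant: 171.61 + 4×114.40667 = 629.2367, √629.2367 = 25.0846
μ ≥ (13.1 + 25.0846)/2 = 19.0923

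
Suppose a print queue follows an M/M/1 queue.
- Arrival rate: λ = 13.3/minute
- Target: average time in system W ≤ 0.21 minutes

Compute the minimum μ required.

For M/M/1: W = 1/(μ-λ)
Need W ≤ 0.21, so 1/(μ-λ) ≤ 0.21
μ - λ ≥ 1/0.21 = 4.7619
μ ≥ 13.3 + 4.7619 = 18.0619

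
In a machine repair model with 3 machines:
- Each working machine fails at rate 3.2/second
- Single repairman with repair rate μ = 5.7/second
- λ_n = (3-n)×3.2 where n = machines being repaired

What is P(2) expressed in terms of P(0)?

P(2)/P(0) = ∏_{i=0}^{2-1} λ_i/μ_{i+1}
= (3-0)×3.2/5.7 × (3-1)×3.2/5.7
= 1.8910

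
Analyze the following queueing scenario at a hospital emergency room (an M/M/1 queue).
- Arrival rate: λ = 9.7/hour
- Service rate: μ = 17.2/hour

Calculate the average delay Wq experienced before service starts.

First, compute utilization: ρ = λ/μ = 9.7/17.2 = 0.5640
For M/M/1: Wq = λ/(μ(μ-λ))
Wq = 9.7/(17.2 × (17.2-9.7))
Wq = 9.7/(17.2 × 7.50)
Wq = 0.07519 hours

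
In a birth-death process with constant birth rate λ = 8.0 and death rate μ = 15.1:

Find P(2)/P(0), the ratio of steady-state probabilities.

For constant rates: P(n)/P(0) = (λ/μ)^n
P(2)/P(0) = (8.0/15.1)^2 = 0.5298^2 = 0.2807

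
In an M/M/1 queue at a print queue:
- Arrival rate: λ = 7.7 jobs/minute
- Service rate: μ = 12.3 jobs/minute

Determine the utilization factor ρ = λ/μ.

Server utilization: ρ = λ/μ
ρ = 7.7/12.3 = 0.6260
The server is busy 62.60% of the time.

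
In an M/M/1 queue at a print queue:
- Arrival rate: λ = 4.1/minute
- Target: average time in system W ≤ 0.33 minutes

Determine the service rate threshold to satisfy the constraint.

For M/M/1: W = 1/(μ-λ)
Need W ≤ 0.33, so 1/(μ-λ) ≤ 0.33
μ - λ ≥ 1/0.33 = 3.0303
μ ≥ 4.1 + 3.0303 = 7.1303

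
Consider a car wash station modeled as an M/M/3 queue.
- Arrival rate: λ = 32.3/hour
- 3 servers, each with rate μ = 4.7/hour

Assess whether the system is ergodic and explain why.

Stability requires ρ = λ/(cμ) < 1
ρ = 32.3/(3 × 4.7) = 32.3/14.10 = 2.2908
Since 2.2908 ≥ 1, the system is UNSTABLE.
Need c > λ/μ = 32.3/4.7 = 6.87.
Minimum servers needed: c = 7.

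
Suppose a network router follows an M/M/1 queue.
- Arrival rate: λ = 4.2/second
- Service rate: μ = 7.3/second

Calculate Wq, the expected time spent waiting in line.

First, compute utilization: ρ = λ/μ = 4.2/7.3 = 0.5753
For M/M/1: Wq = λ/(μ(μ-λ))
Wq = 4.2/(7.3 × (7.3-4.2))
Wq = 4.2/(7.3 × 3.10)
Wq = 0.1856 seconds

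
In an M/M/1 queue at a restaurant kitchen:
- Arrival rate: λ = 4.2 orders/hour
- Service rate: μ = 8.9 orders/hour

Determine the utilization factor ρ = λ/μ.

Server utilization: ρ = λ/μ
ρ = 4.2/8.9 = 0.4719
The server is busy 47.19% of the time.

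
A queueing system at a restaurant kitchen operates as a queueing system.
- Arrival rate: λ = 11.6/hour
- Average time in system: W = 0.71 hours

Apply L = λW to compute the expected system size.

Little's Law: L = λW
L = 11.6 × 0.71 = 8.2360 orders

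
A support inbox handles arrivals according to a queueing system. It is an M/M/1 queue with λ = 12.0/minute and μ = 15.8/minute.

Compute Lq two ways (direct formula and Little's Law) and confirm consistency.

Method 1 (direct): Lq = λ²/(μ(μ-λ)) = 144.00/(15.8 × 3.80) = 2.3984

Method 2 (Little's Law):
W = 1/(μ-λ) = 1/3.80 = 0.26316
Wq = W - 1/μ = 0.26316 - 0.063291 = 0.19987
Lq = λWq = 12.0 × 0.19987 = 2.3984 ✔ (matches Method 1)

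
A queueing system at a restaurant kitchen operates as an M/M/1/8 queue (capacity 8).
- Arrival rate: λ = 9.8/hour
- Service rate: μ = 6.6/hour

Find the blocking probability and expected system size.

ρ = λ/μ = 9.8/6.6 = 1.48485
P₀ = (1-ρ)/(1-ρ^(K+1)) = (1-1.48485)/(1-1.48485^9) = -0.48485/-34.0868 = 0.01422
P_K = P₀×ρ^K = 0.014224 × 1.48485^8 = 0.014224 × 23.6298 = 0.3361
Blocking probability P_8 = 0.3361 (33.61%)
L = ρ[1 - (K+1)ρ^K + Kρ^(K+1)] / [(1-ρ)(1-ρ^(K+1))]
L = 1.48485 × (1 - 9×23.62983 + 8×35.08676) / ((1 - 1.48485) × (1 - 35.08676)) = 6.2015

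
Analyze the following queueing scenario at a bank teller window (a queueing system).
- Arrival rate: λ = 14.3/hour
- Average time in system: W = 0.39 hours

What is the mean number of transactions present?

Little's Law: L = λW
L = 14.3 × 0.39 = 5.5770 transactions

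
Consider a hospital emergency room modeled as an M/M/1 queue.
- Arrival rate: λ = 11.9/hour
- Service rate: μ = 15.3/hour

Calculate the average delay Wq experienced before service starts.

First, compute utilization: ρ = λ/μ = 11.9/15.3 = 0.7778
For M/M/1: Wq = λ/(μ(μ-λ))
Wq = 11.9/(15.3 × (15.3-11.9))
Wq = 11.9/(15.3 × 3.40)
Wq = 0.2288 hours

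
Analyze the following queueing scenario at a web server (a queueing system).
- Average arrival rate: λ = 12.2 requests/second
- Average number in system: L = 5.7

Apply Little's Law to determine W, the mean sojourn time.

Little's Law: L = λW, so W = L/λ
W = 5.7/12.2 = 0.4672 seconds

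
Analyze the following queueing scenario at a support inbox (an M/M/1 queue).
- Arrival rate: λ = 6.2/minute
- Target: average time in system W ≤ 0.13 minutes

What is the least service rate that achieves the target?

For M/M/1: W = 1/(μ-λ)
Need W ≤ 0.13, so 1/(μ-λ) ≤ 0.13
μ - λ ≥ 1/0.13 = 7.6923
μ ≥ 6.2 + 7.6923 = 13.8923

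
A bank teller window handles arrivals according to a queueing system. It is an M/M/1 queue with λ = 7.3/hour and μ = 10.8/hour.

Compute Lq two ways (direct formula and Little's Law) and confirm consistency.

Method 1 (direct): Lq = λ²/(μ(μ-λ)) = 53.29/(10.8 × 3.50) = 1.4098

Method 2 (Little's Law):
W = 1/(μ-λ) = 1/3.50 = 0.28571
Wq = W - 1/μ = 0.28571 - 0.092593 = 0.19312
Lq = λWq = 7.3 × 0.19312 = 1.4098 ✔ (matches Method 1)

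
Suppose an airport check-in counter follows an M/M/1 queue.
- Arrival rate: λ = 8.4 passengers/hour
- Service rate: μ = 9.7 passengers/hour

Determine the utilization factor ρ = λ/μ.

Server utilization: ρ = λ/μ
ρ = 8.4/9.7 = 0.8660
The server is busy 86.60% of the time.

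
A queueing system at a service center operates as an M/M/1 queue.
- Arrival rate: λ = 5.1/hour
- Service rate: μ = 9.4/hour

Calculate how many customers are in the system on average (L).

ρ = λ/μ = 5.1/9.4 = 0.5426
For M/M/1: L = λ/(μ-λ)
L = 5.1/(9.4-5.1) = 5.1/4.30
L = 1.1860 customers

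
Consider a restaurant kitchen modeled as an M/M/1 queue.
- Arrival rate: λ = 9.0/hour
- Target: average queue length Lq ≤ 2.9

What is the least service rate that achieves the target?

For M/M/1: Lq = λ²/(μ(μ-λ))
Need Lq ≤ 2.9, i.e. μ(μ-λ) ≥ λ²/2.9
μ² - 9.0μ - 81.00/2.9 ≥ 0  →  μ² - 9.0μ - 27.93103 ≥ 0
Quadratic formula (positive root): μ = [λ + √(λ² + 4×27.93103)]/2
Discriminant: 81.00 + 4×27.93103 = 192.7241, √192.7241 = 13.8825
μ ≥ (9.0 + 13.8825)/2 = 11.4413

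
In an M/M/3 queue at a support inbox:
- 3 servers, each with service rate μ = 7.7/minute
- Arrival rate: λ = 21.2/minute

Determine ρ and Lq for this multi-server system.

Traffic intensity: ρ = λ/(cμ) = 21.2/(3×7.7) = 0.9177
Since ρ = 0.9177 < 1, system is stable.
Offered load a = λ/μ = cρ = 21.2/7.7 = 2.7532
P₀ = [ Σₙ₌₀^2 aⁿ/n! + a^3/(3!(1-ρ)) ]⁻¹
Σ = a^0/0! + a^1/1! + a^2/2! = 1.0000 + 2.7532 + 3.7902 = 7.5434
a^3/(3!(1-ρ)) = 20.8706/(6 × 0.082251) = 42.2905
P₀ = 1/(7.5434 + 42.2905) = 0.02007
Lq = P₀·a^3·ρ / (3!(1-ρ)²) = 0.0200667 × 20.8706 × 0.917749 / (6 × 0.00676524) = 9.4689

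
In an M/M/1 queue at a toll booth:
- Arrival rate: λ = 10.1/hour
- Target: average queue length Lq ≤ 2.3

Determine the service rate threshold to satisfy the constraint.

For M/M/1: Lq = λ²/(μ(μ-λ))
Need Lq ≤ 2.3, i.e. μ(μ-λ) ≥ λ²/2.3
μ² - 10.1μ - 102.01/2.3 ≥ 0  →  μ² - 10.1μ - 44.35217 ≥ 0
Quadratic formula (positive root): μ = [λ + √(λ² + 4×44.35217)]/2
Discriminant: 102.01 + 4×44.35217 = 279.4187, √279.4187 = 16.7158
μ ≥ (10.1 + 16.7158)/2 = 13.4079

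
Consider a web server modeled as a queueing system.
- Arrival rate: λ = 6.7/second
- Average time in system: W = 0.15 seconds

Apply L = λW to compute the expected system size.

Little's Law: L = λW
L = 6.7 × 0.15 = 1.0050 requests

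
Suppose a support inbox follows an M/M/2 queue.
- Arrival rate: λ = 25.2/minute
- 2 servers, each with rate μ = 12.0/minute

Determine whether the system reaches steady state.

Stability requires ρ = λ/(cμ) < 1
ρ = 25.2/(2 × 12.0) = 25.2/24.00 = 1.0500
Since 1.0500 ≥ 1, the system is UNSTABLE.
Need c > λ/μ = 25.2/12.0 = 2.10.
Minimum servers needed: c = 3.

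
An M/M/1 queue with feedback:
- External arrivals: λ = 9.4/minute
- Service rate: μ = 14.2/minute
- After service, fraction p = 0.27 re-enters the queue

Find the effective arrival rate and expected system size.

Effective arrival rate: λ_eff = λ/(1-p) = 9.4/(1-0.27) = 9.4/0.73 = 12.8767
ρ = λ_eff/μ = 12.8767/14.2 = 0.90681
L = ρ/(1-ρ) = 0.90681/(1-0.90681) = 9.7308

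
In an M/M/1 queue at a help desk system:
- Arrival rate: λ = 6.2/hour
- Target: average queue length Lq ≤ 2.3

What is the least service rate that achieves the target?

For M/M/1: Lq = λ²/(μ(μ-λ))
Need Lq ≤ 2.3, i.e. μ(μ-λ) ≥ λ²/2.3
μ² - 6.2μ - 38.44/2.3 ≥ 0  →  μ² - 6.2μ - 16.71304 ≥ 0
Quadratic formula (positive root): μ = [λ + √(λ² + 4×16.71304)]/2
Discriminant: 38.44 + 4×16.71304 = 105.2922, √105.2922 = 10.2612
μ ≥ (6.2 + 10.2612)/2 = 8.2306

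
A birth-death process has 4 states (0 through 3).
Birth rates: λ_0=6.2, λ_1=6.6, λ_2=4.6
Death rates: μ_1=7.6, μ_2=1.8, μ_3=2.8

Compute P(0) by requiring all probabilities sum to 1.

Ratios P(n)/P(0) = (λ₀···λₙ₋₁)/(μ₁···μₙ):
P(1)/P(0) = (6.2)/(7.6) = 0.8158
P(2)/P(0) = (6.2×6.6)/(7.6×1.8) = 2.9912
P(3)/P(0) = (6.2×6.6×4.6)/(7.6×1.8×2.8) = 4.9142

Normalization: ∑ P(n) = 1
P(0) × (1.0000 + 0.8158 + 2.9912 + 4.9142) = 1
P(0) × 9.7212 = 1
P(0) = 1/9.7212 = 0.1029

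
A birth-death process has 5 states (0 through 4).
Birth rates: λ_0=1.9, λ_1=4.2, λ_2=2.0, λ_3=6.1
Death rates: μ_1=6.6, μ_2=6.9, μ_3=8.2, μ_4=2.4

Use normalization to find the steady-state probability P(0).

Ratios P(n)/P(0) = (λ₀···λₙ₋₁)/(μ₁···μₙ):
P(1)/P(0) = (1.9)/(6.6) = 0.28788
P(2)/P(0) = (1.9×4.2)/(6.6×6.9) = 0.17523
P(3)/P(0) = (1.9×4.2×2.0)/(6.6×6.9×8.2) = 0.042739
P(4)/P(0) = (1.9×4.2×2.0×6.1)/(6.6×6.9×8.2×2.4) = 0.10863

Normalization: ∑ P(n) = 1
P(0) × (1.0000 + 0.28788 + 0.17523 + 0.042739 + 0.10863) = 1
P(0) × 1.6145 = 1
P(0) = 1/1.6145 = 0.6194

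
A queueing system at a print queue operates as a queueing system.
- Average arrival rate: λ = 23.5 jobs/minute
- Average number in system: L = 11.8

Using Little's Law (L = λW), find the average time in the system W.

Little's Law: L = λW, so W = L/λ
W = 11.8/23.5 = 0.5021 minutes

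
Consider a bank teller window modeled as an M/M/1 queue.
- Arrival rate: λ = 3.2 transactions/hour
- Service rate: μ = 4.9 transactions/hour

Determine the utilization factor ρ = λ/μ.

Server utilization: ρ = λ/μ
ρ = 3.2/4.9 = 0.6531
The server is busy 65.31% of the time.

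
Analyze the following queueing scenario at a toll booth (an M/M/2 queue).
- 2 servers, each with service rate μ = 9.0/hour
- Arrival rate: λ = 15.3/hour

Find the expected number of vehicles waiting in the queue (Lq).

Traffic intensity: ρ = λ/(cμ) = 15.3/(2×9.0) = 0.8500
Since ρ = 0.8500 < 1, system is stable.
Offered load a = λ/μ = cρ = 15.3/9.0 = 1.7000
P₀ = [ Σₙ₌₀^1 aⁿ/n! + a^2/(2!(1-ρ)) ]⁻¹
Σ = a^0/0! + a^1/1! = 1.0000 + 1.7000 = 2.7000
a^2/(2!(1-ρ)) = 2.8900/(2 × 0.1500) = 9.6333
P₀ = 1/(2.7000 + 9.6333) = 0.08108
Lq = P₀·a^2·ρ / (2!(1-ρ)²) = 0.08108 × 2.8900 × 0.8500 / (2 × 0.02250) = 4.4261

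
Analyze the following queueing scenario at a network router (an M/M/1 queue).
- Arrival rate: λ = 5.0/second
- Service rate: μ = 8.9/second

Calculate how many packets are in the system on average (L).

ρ = λ/μ = 5.0/8.9 = 0.5618
For M/M/1: L = λ/(μ-λ)
L = 5.0/(8.9-5.0) = 5.0/3.90
L = 1.2821 packets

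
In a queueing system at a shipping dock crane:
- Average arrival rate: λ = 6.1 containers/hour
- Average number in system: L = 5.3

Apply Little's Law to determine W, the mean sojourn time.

Little's Law: L = λW, so W = L/λ
W = 5.3/6.1 = 0.8689 hours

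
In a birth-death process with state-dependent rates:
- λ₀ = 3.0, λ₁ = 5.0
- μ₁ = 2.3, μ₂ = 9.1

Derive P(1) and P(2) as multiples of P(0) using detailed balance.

Balance equations:
State 0: λ₀P₀ = μ₁P₁ → P₁ = (λ₀/μ₁)P₀ = (3.0/2.3)P₀ = 1.3043P₀
State 1: P₂ = (λ₀λ₁)/(μ₁μ₂)P₀ = (3.0×5.0)/(2.3×9.1)P₀ = 0.7167P₀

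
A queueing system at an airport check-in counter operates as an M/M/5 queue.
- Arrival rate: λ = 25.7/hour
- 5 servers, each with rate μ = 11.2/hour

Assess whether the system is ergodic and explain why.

Stability requires ρ = λ/(cμ) < 1
ρ = 25.7/(5 × 11.2) = 25.7/56.00 = 0.4589
Since 0.4589 < 1, the system is STABLE.
The servers are busy 45.89% of the time.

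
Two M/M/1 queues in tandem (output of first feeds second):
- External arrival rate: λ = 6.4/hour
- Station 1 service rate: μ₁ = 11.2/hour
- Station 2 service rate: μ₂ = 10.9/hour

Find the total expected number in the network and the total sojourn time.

By Jackson's theorem, each station behaves as independent M/M/1.
Station 1: ρ₁ = 6.4/11.2 = 0.5714, L₁ = ρ₁/(1-ρ₁) = λ/(μ₁-λ) = 6.4/4.80 = 1.333333
Station 2: ρ₂ = 6.4/10.9 = 0.5872, L₂ = ρ₂/(1-ρ₂) = λ/(μ₂-λ) = 6.4/4.50 = 1.422222
Total: L = L₁ + L₂ = 1.333333 + 1.422222 = 2.7556
W = L/λ = 2.7556/6.4 = 0.4306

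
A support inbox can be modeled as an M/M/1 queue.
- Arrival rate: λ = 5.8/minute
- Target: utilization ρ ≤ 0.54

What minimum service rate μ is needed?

ρ = λ/μ, so μ = λ/ρ
μ ≥ 5.8/0.54 = 10.7407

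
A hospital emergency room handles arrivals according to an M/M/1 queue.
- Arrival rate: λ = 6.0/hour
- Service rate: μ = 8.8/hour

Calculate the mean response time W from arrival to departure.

First, compute utilization: ρ = λ/μ = 6.0/8.8 = 0.6818
For M/M/1: W = 1/(μ-λ)
W = 1/(8.8-6.0) = 1/2.80
W = 0.3571 hours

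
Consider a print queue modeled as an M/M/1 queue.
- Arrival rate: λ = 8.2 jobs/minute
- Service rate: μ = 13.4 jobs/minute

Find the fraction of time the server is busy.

Server utilization: ρ = λ/μ
ρ = 8.2/13.4 = 0.6119
The server is busy 61.19% of the time.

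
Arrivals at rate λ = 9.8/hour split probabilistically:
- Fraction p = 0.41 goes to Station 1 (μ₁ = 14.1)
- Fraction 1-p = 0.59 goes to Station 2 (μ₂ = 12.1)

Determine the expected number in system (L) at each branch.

Effective rates: λ₁ = 9.8×0.41 = 4.018, λ₂ = 9.8×0.59 = 5.782
Station 1: ρ₁ = 4.018/14.1 = 0.28496, L₁ = ρ₁/(1-ρ₁) = 0.28496/(1-0.28496) = 0.3985
Station 2: ρ₂ = 5.782/12.1 = 0.47785, L₂ = ρ₂/(1-ρ₂) = 0.47785/(1-0.47785) = 0.9152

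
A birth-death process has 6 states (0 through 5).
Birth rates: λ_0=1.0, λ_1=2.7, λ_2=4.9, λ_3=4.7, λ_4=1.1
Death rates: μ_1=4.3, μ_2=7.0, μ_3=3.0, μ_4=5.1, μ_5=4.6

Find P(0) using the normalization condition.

Ratios P(n)/P(0) = (λ₀···λₙ₋₁)/(μ₁···μₙ):
P(1)/P(0) = (1.0)/(4.3) = 0.2326
P(2)/P(0) = (1.0×2.7)/(4.3×7.0) = 0.08970
P(3)/P(0) = (1.0×2.7×4.9)/(4.3×7.0×3.0) = 0.1465
P(4)/P(0) = (1.0×2.7×4.9×4.7)/(4.3×7.0×3.0×5.1) = 0.1350
P(5)/P(0) = (1.0×2.7×4.9×4.7×1.1)/(4.3×7.0×3.0×5.1×4.6) = 0.03229

Normalization: ∑ P(n) = 1
P(0) × (1.0000 + 0.2326 + 0.08970 + 0.1465 + 0.1350 + 0.03229) = 1
P(0) × 1.6361 = 1
P(0) = 1/1.6361 = 0.6112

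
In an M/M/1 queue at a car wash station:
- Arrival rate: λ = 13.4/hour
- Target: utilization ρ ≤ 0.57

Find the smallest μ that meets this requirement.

ρ = λ/μ, so μ = λ/ρ
μ ≥ 13.4/0.57 = 23.5088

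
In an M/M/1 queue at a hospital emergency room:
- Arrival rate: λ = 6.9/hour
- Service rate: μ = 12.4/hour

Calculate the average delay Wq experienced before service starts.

First, compute utilization: ρ = λ/μ = 6.9/12.4 = 0.5565
For M/M/1: Wq = λ/(μ(μ-λ))
Wq = 6.9/(12.4 × (12.4-6.9))
Wq = 6.9/(12.4 × 5.50)
Wq = 0.1012 hours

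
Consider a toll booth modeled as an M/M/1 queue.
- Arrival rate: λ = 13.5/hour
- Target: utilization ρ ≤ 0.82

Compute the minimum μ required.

ρ = λ/μ, so μ = λ/ρ
μ ≥ 13.5/0.82 = 16.4634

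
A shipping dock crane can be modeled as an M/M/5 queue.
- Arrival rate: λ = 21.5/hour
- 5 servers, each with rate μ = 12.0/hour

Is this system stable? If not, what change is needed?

Stability requires ρ = λ/(cμ) < 1
ρ = 21.5/(5 × 12.0) = 21.5/60.00 = 0.3583
Since 0.3583 < 1, the system is STABLE.
The servers are busy 35.83% of the time.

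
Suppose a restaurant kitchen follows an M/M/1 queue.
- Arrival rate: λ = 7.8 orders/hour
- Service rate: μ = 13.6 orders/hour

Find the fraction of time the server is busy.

Server utilization: ρ = λ/μ
ρ = 7.8/13.6 = 0.5735
The server is busy 57.35% of the time.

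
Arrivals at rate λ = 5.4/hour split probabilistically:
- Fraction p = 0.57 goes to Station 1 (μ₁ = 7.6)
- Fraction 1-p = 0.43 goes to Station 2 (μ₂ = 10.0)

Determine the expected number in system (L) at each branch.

Effective rates: λ₁ = 5.4×0.57 = 3.078, λ₂ = 5.4×0.43 = 2.322
Station 1: ρ₁ = 3.078/7.6 = 0.4050, L₁ = ρ₁/(1-ρ₁) = 0.4050/(1-0.4050) = 0.6807
Station 2: ρ₂ = 2.322/10.0 = 0.2322, L₂ = ρ₂/(1-ρ₂) = 0.2322/(1-0.2322) = 0.3024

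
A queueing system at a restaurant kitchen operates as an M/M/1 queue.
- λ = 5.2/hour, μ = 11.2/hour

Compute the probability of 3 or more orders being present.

ρ = λ/μ = 5.2/11.2 = 0.4643
P(N ≥ n) = ρⁿ
P(N ≥ 3) = 0.4643^3
P(N ≥ 3) = 0.1001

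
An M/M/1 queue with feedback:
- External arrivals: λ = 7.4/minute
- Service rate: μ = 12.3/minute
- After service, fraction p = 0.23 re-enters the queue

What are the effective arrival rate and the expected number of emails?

Effective arrival rate: λ_eff = λ/(1-p) = 7.4/(1-0.23) = 7.4/0.77 = 9.61039
ρ = λ_eff/μ = 9.61039/12.3 = 0.7813325
L = ρ/(1-ρ) = 0.7813325/(1-0.7813325) = 3.5732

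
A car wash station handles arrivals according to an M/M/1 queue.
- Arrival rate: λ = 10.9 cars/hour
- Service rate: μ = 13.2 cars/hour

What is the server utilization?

Server utilization: ρ = λ/μ
ρ = 10.9/13.2 = 0.8258
The server is busy 82.58% of the time.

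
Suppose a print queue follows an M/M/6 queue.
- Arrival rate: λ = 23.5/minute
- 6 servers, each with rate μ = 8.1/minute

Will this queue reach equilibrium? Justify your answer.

Stability requires ρ = λ/(cμ) < 1
ρ = 23.5/(6 × 8.1) = 23.5/48.60 = 0.4835
Since 0.4835 < 1, the system is STABLE.
The servers are busy 48.35% of the time.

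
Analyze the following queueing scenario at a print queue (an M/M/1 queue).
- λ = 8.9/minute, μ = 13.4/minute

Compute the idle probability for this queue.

ρ = λ/μ = 8.9/13.4 = 0.6642
P(0) = 1 - ρ = 1 - 0.6642 = 0.3358
The server is idle 33.58% of the time.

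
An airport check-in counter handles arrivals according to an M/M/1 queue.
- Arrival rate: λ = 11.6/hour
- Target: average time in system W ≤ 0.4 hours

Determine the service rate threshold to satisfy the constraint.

For M/M/1: W = 1/(μ-λ)
Need W ≤ 0.4, so 1/(μ-λ) ≤ 0.4
μ - λ ≥ 1/0.4 = 2.5000
μ ≥ 11.6 + 2.5000 = 14.1000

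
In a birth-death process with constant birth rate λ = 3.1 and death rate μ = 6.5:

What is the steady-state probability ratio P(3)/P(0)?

For constant rates: P(n)/P(0) = (λ/μ)^n
P(3)/P(0) = (3.1/6.5)^3 = 0.4769^3 = 0.1085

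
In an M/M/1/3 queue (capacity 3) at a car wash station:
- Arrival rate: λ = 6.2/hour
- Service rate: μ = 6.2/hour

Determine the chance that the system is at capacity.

ρ = λ/μ = 6.2/6.2 = 1 exactly.
With ρ = 1 the usual (1-ρ)/(1-ρ^(K+1)) form is 0/0; instead every state 0..K is equally likely.
P₀ = 1/(K+1) = 1/4 = 0.2500
P_K = P₀×ρ^K = P₀ = 0.2500
Blocking probability = 25.00%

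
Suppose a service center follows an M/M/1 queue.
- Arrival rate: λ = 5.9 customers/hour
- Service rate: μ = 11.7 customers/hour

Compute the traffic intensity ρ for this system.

Server utilization: ρ = λ/μ
ρ = 5.9/11.7 = 0.5043
The server is busy 50.43% of the time.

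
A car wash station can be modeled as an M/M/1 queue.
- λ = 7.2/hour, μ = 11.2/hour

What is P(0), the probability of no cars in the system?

ρ = λ/μ = 7.2/11.2 = 0.6429
P(0) = 1 - ρ = 1 - 0.6429 = 0.3571
The server is idle 35.71% of the time.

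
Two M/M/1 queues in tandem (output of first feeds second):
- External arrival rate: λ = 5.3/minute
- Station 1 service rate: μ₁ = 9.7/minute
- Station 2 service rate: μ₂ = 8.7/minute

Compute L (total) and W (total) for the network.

By Jackson's theorem, each station behaves as independent M/M/1.
Station 1: ρ₁ = 5.3/9.7 = 0.5464, L₁ = ρ₁/(1-ρ₁) = λ/(μ₁-λ) = 5.3/4.40 = 1.20455
Station 2: ρ₂ = 5.3/8.7 = 0.6092, L₂ = ρ₂/(1-ρ₂) = λ/(μ₂-λ) = 5.3/3.40 = 1.55882
Total: L = L₁ + L₂ = 1.20455 + 1.55882 = 2.7634
W = L/λ = 2.7634/5.3 = 0.5214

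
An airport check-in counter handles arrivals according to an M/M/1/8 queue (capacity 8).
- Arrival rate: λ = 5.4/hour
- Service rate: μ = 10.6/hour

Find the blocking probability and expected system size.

ρ = λ/μ = 5.4/10.6 = 0.509434
P₀ = (1-ρ)/(1-ρ^(K+1)) = (1-0.509434)/(1-0.509434^9) = 0.4906/0.9977 = 0.4917
P_K = P₀×ρ^K = 0.491702 × 0.509434^8 = 0.491702 × 0.00453632 = 0.002231
Blocking probability P_8 = 0.002231 (0.22%)
L = ρ[1 - (K+1)ρ^K + Kρ^(K+1)] / [(1-ρ)(1-ρ^(K+1))]
L = 0.509434 × (1 - 9×0.004536 + 8×0.002311) / ((1 - 0.509434) × (1 - 0.002311)) = 1.0176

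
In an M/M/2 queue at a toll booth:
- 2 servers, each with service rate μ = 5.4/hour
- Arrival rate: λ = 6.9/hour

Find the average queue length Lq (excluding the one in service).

Traffic intensity: ρ = λ/(cμ) = 6.9/(2×5.4) = 0.6389
Since ρ = 0.6389 < 1, system is stable.
Offered load a = λ/μ = cρ = 6.9/5.4 = 1.2778
P₀ = [ Σₙ₌₀^1 aⁿ/n! + a^2/(2!(1-ρ)) ]⁻¹
Σ = a^0/0! + a^1/1! = 1.0000 + 1.2778 = 2.2778
a^2/(2!(1-ρ)) = 1.6327/(2 × 0.3611) = 2.2607
P₀ = 1/(2.2778 + 2.2607) = 0.2203
Lq = P₀·a^2·ρ / (2!(1-ρ)²) = 0.22034 × 1.6327 × 0.63889 / (2 × 0.13040) = 0.8813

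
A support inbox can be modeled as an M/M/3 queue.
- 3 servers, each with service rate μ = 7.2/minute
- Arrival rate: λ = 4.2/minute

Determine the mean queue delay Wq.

Traffic intensity: ρ = λ/(cμ) = 4.2/(3×7.2) = 0.1944
Since ρ = 0.1944 < 1, system is stable.
Offered load a = λ/μ = cρ = 4.2/7.2 = 0.5833
P₀ = [ Σₙ₌₀^2 aⁿ/n! + a^3/(3!(1-ρ)) ]⁻¹
Σ = a^0/0! + a^1/1! + a^2/2! = 1.0000 + 0.58333 + 0.17014 = 1.7535
a^3/(3!(1-ρ)) = 0.1985/(6 × 0.8056) = 0.04107
P₀ = 1/(1.7535 + 0.04107) = 0.5572
Lq = P₀·a^3·ρ / (3!(1-ρ)²) = 0.55725 × 0.19850 × 0.19444 / (6 × 0.64892) = 0.005524
Wq = Lq/λ = 0.005524/4.2 = 0.001315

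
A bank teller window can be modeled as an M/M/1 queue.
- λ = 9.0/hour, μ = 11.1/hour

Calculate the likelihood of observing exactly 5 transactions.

ρ = λ/μ = 9.0/11.1 = 0.8108
P(n) = (1-ρ)ρⁿ
P(5) = (1-0.8108) × 0.8108^5
P(5) = 0.1892 × 0.3504
P(5) = 0.06630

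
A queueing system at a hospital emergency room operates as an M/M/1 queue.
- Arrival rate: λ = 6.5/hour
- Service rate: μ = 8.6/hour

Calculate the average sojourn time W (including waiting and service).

First, compute utilization: ρ = λ/μ = 6.5/8.6 = 0.7558
For M/M/1: W = 1/(μ-λ)
W = 1/(8.6-6.5) = 1/2.10
W = 0.4762 hours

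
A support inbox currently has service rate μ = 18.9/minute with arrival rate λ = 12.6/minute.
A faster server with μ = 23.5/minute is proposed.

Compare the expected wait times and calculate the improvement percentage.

System 1: ρ₁ = 12.6/18.9 = 0.6667, W₁ = 1/(18.9-12.6) = 0.15873
System 2: ρ₂ = 12.6/23.5 = 0.5362, W₂ = 1/(23.5-12.6) = 0.091743
Improvement: (W₁-W₂)/W₁ = (0.15873-0.091743)/0.15873 = 42.20%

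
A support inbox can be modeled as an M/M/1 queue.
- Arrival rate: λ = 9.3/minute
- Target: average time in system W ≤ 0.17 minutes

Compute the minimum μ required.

For M/M/1: W = 1/(μ-λ)
Need W ≤ 0.17, so 1/(μ-λ) ≤ 0.17
μ - λ ≥ 1/0.17 = 5.8824
μ ≥ 9.3 + 5.8824 = 15.1824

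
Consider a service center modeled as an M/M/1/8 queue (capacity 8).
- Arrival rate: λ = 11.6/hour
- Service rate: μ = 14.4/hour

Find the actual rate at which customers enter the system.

ρ = λ/μ = 11.6/14.4 = 0.805556
P₀ = (1-ρ)/(1-ρ^(K+1)) = (1-0.805556)/(1-0.805556^9) = 0.1944/0.8572 = 0.2268
P_K = P₀×ρ^K = 0.22685 × 0.805556^8 = 0.22685 × 0.17732 = 0.04023
λ_eff = λ(1-P_K) = 11.6 × (1 - 0.040225) = 11.6 × 0.95978 = 11.1334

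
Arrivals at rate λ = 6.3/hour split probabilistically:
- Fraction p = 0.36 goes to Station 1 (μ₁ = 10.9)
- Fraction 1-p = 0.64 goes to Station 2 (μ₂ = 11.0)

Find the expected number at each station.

Effective rates: λ₁ = 6.3×0.36 = 2.268, λ₂ = 6.3×0.64 = 4.032
Station 1: ρ₁ = 2.268/10.9 = 0.20807, L₁ = ρ₁/(1-ρ₁) = 0.20807/(1-0.20807) = 0.2627
Station 2: ρ₂ = 4.032/11.0 = 0.366545, L₂ = ρ₂/(1-ρ₂) = 0.366545/(1-0.366545) = 0.5786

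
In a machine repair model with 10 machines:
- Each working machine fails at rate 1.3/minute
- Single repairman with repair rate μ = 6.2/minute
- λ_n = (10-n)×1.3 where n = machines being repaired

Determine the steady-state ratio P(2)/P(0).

P(2)/P(0) = ∏_{i=0}^{2-1} λ_i/μ_{i+1}
= (10-0)×1.3/6.2 × (10-1)×1.3/6.2
= 3.9568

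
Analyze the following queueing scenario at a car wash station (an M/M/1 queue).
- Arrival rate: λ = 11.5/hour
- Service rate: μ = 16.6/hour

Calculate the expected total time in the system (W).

First, compute utilization: ρ = λ/μ = 11.5/16.6 = 0.6928
For M/M/1: W = 1/(μ-λ)
W = 1/(16.6-11.5) = 1/5.10
W = 0.1961 hours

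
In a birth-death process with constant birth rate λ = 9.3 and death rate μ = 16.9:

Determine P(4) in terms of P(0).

For constant rates: P(n)/P(0) = (λ/μ)^n
P(4)/P(0) = (9.3/16.9)^4 = 0.550296^4 = 0.09170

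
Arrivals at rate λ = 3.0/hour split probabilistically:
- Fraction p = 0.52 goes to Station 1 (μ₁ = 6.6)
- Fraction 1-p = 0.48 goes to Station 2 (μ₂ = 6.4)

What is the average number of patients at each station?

Effective rates: λ₁ = 3.0×0.52 = 1.56, λ₂ = 3.0×0.48 = 1.44
Station 1: ρ₁ = 1.56/6.6 = 0.23636, L₁ = ρ₁/(1-ρ₁) = 0.23636/(1-0.23636) = 0.3095
Station 2: ρ₂ = 1.44/6.4 = 0.2250, L₂ = ρ₂/(1-ρ₂) = 0.2250/(1-0.2250) = 0.2903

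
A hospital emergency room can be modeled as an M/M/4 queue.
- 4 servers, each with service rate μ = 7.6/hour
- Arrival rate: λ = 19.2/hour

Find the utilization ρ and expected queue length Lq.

Traffic intensity: ρ = λ/(cμ) = 19.2/(4×7.6) = 0.6316
Since ρ = 0.6316 < 1, system is stable.
Offered load a = λ/μ = cρ = 19.2/7.6 = 2.5263
P₀ = [ Σₙ₌₀^3 aⁿ/n! + a^4/(4!(1-ρ)) ]⁻¹
Σ = a^0/0! + a^1/1! + a^2/2! + a^3/3! = 1.0000 + 2.5263 + 3.1911 + 2.6873 = 9.4047
a^4/(4!(1-ρ)) = 40.7334/(24 × 0.36842) = 4.6068
P₀ = 1/(9.4047 + 4.6068) = 0.07137
Lq = P₀·a^4·ρ / (4!(1-ρ)²) = 0.071370 × 40.7334 × 0.63158 / (24 × 0.13573) = 0.5636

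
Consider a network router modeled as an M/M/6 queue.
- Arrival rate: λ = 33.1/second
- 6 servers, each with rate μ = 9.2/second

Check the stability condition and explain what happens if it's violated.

Stability requires ρ = λ/(cμ) < 1
ρ = 33.1/(6 × 9.2) = 33.1/55.20 = 0.5996
Since 0.5996 < 1, the system is STABLE.
The servers are busy 59.96% of the time.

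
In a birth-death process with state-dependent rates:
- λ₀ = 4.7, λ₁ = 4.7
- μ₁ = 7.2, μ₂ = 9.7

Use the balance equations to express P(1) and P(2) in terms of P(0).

Balance equations:
State 0: λ₀P₀ = μ₁P₁ → P₁ = (λ₀/μ₁)P₀ = (4.7/7.2)P₀ = 0.6528P₀
State 1: P₂ = (λ₀λ₁)/(μ₁μ₂)P₀ = (4.7×4.7)/(7.2×9.7)P₀ = 0.3163P₀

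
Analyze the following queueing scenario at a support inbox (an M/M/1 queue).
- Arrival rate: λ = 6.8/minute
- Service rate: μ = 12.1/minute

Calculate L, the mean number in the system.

ρ = λ/μ = 6.8/12.1 = 0.5620
For M/M/1: L = λ/(μ-λ)
L = 6.8/(12.1-6.8) = 6.8/5.30
L = 1.2830 emails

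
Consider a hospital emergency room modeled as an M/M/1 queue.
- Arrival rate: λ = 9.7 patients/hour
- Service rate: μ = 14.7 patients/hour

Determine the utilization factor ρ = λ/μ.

Server utilization: ρ = λ/μ
ρ = 9.7/14.7 = 0.6599
The server is busy 65.99% of the time.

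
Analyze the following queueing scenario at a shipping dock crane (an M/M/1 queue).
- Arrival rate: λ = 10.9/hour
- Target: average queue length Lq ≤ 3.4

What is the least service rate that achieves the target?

For M/M/1: Lq = λ²/(μ(μ-λ))
Need Lq ≤ 3.4, i.e. μ(μ-λ) ≥ λ²/3.4
μ² - 10.9μ - 118.81/3.4 ≥ 0  →  μ² - 10.9μ - 34.94412 ≥ 0
Quadratic formula (positive root): μ = [λ + √(λ² + 4×34.94412)]/2
Discriminant: 118.81 + 4×34.94412 = 258.5865, √258.5865 = 16.0806
μ ≥ (10.9 + 16.0806)/2 = 13.4903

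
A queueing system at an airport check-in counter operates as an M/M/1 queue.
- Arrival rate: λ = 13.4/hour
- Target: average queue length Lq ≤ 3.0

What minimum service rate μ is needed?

For M/M/1: Lq = λ²/(μ(μ-λ))
Need Lq ≤ 3.0, i.e. μ(μ-λ) ≥ λ²/3.0
μ² - 13.4μ - 179.56/3.0 ≥ 0  →  μ² - 13.4μ - 59.85333 ≥ 0
Quadratic formula (positive root): μ = [λ + √(λ² + 4×59.85333)]/2
Discriminant: 179.56 + 4×59.85333 = 418.9733, √418.9733 = 20.4688
μ ≥ (13.4 + 20.4688)/2 = 16.9344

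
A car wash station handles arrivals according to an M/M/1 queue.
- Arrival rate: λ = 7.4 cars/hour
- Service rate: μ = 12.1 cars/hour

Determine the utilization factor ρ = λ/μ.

Server utilization: ρ = λ/μ
ρ = 7.4/12.1 = 0.6116
The server is busy 61.16% of the time.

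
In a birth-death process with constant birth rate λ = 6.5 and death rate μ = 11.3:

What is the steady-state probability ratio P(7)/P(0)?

For constant rates: P(n)/P(0) = (λ/μ)^n
P(7)/P(0) = (6.5/11.3)^7 = 0.57522^7 = 0.02084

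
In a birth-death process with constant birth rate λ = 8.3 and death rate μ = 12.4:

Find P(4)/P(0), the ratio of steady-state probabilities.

For constant rates: P(n)/P(0) = (λ/μ)^n
P(4)/P(0) = (8.3/12.4)^4 = 0.66935^4 = 0.2007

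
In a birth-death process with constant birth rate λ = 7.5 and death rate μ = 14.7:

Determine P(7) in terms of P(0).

For constant rates: P(n)/P(0) = (λ/μ)^n
P(7)/P(0) = (7.5/14.7)^7 = 0.5102^7 = 0.008999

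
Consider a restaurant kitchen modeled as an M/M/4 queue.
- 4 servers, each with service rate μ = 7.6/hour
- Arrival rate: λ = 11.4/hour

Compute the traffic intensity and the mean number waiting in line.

Traffic intensity: ρ = λ/(cμ) = 11.4/(4×7.6) = 0.3750
Since ρ = 0.3750 < 1, system is stable.
Offered load a = λ/μ = cρ = 11.4/7.6 = 1.5000
P₀ = [ Σₙ₌₀^3 aⁿ/n! + a^4/(4!(1-ρ)) ]⁻¹
Σ = a^0/0! + a^1/1! + a^2/2! + a^3/3! = 1.0000 + 1.5000 + 1.1250 + 0.5625 = 4.1875
a^4/(4!(1-ρ)) = 5.0625/(24 × 0.6250) = 0.3375
P₀ = 1/(4.1875 + 0.3375) = 0.2210
Lq = P₀·a^4·ρ / (4!(1-ρ)²) = 0.22099 × 5.0625 × 0.37500 / (24 × 0.39062) = 0.04475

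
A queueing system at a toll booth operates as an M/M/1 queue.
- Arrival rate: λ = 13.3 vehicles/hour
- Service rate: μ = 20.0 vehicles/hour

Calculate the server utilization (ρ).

Server utilization: ρ = λ/μ
ρ = 13.3/20.0 = 0.6650
The server is busy 66.50% of the time.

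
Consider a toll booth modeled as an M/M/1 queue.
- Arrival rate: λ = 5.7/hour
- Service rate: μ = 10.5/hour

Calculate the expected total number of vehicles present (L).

ρ = λ/μ = 5.7/10.5 = 0.5429
For M/M/1: L = λ/(μ-λ)
L = 5.7/(10.5-5.7) = 5.7/4.80
L = 1.1875 vehicles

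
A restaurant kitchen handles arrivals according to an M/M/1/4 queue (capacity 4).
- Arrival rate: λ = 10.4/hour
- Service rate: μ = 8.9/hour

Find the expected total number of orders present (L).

ρ = λ/μ = 10.4/8.9 = 1.16854
P₀ = (1-ρ)/(1-ρ^(K+1)) = (1-1.16854)/(1-1.16854^5) = -0.16854/-1.1788 = 0.1430
P_K = P₀×ρ^K = 0.1430 × 1.16854^4 = 0.1430 × 1.8646 = 0.2666
L = ρ[1 - (K+1)ρ^K + Kρ^(K+1)] / [(1-ρ)(1-ρ^(K+1))]
L = 1.16854 × (1 - 5×1.86455 + 4×2.17880) / ((1 - 1.16854) × (1 - 2.17880)) = 2.3083 orders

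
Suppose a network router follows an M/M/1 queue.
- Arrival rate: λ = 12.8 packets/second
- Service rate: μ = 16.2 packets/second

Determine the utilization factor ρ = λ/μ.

Server utilization: ρ = λ/μ
ρ = 12.8/16.2 = 0.7901
The server is busy 79.01% of the time.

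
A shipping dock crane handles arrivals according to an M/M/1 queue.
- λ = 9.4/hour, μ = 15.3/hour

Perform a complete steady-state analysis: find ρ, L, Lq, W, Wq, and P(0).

Step 1: ρ = λ/μ = 9.4/15.3 = 0.6144
Step 2: L = λ/(μ-λ) = 9.4/5.90 = 1.5932
Step 3: Lq = λ²/(μ(μ-λ)) = 88.36/(15.3×5.90) = 0.9788
Step 4: W = 1/(μ-λ) = 1/5.90 = 0.16949
Step 5: Wq = λ/(μ(μ-λ)) = 9.4/(15.3×5.90) = 0.1041
Step 6: P(0) = 1-ρ = 0.3856
Verify: L = λW = 9.4×0.16949 = 1.5932 ✔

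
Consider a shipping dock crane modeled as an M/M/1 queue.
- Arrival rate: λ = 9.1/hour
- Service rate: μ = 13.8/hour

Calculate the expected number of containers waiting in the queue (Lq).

ρ = λ/μ = 9.1/13.8 = 0.6594
For M/M/1: Lq = λ²/(μ(μ-λ))
Lq = 82.81/(13.8 × 4.70)
Lq = 1.2767 containers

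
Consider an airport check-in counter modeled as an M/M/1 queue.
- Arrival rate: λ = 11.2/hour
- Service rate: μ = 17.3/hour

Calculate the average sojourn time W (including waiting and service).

First, compute utilization: ρ = λ/μ = 11.2/17.3 = 0.6474
For M/M/1: W = 1/(μ-λ)
W = 1/(17.3-11.2) = 1/6.10
W = 0.1639 hours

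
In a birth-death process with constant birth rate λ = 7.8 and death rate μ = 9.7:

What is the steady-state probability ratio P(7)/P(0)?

For constant rates: P(n)/P(0) = (λ/μ)^n
P(7)/P(0) = (7.8/9.7)^7 = 0.8041^7 = 0.2174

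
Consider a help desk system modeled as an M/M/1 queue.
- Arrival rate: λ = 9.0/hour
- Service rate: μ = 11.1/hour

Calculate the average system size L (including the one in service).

ρ = λ/μ = 9.0/11.1 = 0.8108
For M/M/1: L = λ/(μ-λ)
L = 9.0/(11.1-9.0) = 9.0/2.10
L = 4.2857 tickets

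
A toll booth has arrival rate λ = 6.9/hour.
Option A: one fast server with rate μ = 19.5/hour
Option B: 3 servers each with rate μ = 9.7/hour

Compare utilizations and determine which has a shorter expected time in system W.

Option A: single server μ = 19.5 (M/M/1)
  ρ_A = 6.9/19.5 = 0.3538
  W_A = 1/(μ-λ) = 1/(19.5-6.9) = 1/12.60 = 0.07937

Option B: 3 servers μ = 9.7 (M/M/3)
  ρ_B = λ/(cμ) = 6.9/(3×9.7) = 0.2371
  Offered load a = λ/μ = cρ = 6.9/9.7 = 0.7113
  P₀ = [ Σₙ₌₀^2 aⁿ/n! + a^3/(3!(1-ρ)) ]⁻¹
  Σ = a^0/0! + a^1/1! + a^2/2! = 1.0000 + 0.7113 + 0.2530 = 1.9643
  a^3/(3!(1-ρ)) = 0.35994/(6 × 0.76289) = 0.07864
  P₀ = 1/(1.9643 + 0.07864) = 0.4895
  Lq = P₀·a^3·ρ / (3!(1-ρ)²) = 0.4895 × 0.3599 × 0.2371 / (6 × 0.5820) = 0.01196
  Wq_B = Lq/λ = 0.011963/6.9 = 0.001734
  W_B = Wq_B + 1/μ = 0.001734 + 0.1031 = 0.1048

Since W_A = 0.07937 < W_B = 0.1048, Option A (single fast server) has the shorter time in system.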